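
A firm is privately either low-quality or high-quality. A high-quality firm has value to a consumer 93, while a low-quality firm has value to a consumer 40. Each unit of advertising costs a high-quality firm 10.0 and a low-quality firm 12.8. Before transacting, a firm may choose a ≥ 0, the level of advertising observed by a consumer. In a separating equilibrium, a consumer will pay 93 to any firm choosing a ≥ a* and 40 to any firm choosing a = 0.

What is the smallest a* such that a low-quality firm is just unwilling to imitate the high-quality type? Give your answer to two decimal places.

4.14

A low-quality firm choosing a = 0 receives 40.
Imitating at a* instead would pay 93 at cost 12.8·a*, netting 93 − 12.8·a*.
Indifference: 40 = 93 − 12.8·a*, so a* = (93 − 40) / 12.8 ≈ 4.14.
At a* the low-quality type's incentive constraint just binds; the high-quality type strictly prefers a* since its per-unit cost is lower.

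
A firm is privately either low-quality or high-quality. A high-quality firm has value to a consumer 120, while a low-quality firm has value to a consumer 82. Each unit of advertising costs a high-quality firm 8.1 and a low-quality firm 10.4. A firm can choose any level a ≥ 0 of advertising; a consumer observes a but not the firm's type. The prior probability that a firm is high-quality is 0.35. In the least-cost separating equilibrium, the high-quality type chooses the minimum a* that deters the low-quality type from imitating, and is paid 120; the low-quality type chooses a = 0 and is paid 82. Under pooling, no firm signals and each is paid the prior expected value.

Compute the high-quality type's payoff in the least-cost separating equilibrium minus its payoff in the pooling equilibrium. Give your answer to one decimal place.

Least-cost separating signal: a* solves 82 = 120 − 10.4·a*, so a* = (120 − 82)/10.4 ≈ 3.6538.
High-quality type's separating payoff: 120 − 8.1 × a* = 120 − 8.1 × (120 − 82)/10.4 = 120 − 307.8/10.4 ≈ 90.404.
Pooling payoff: 0.35 × 120 + 0.65 × 82 = 95.3.
Difference: 90.404 − 95.3 = -4.896, i.e. -4.9 to one decimal place.
The high-quality type would prefer the pooling outcome.

-4.9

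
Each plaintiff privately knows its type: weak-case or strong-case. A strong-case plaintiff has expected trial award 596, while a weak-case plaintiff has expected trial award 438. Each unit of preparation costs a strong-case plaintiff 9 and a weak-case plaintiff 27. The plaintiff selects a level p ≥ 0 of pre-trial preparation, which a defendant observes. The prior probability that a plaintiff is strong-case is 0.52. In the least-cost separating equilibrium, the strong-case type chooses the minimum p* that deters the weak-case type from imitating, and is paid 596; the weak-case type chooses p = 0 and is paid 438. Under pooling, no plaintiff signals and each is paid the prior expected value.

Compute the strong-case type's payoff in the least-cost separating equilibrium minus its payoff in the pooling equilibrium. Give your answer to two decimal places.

23.17

Least-cost separating signal: p* solves 438 = 596 − 27·p*, so p* = (596 − 438)/27 ≈ 5.8519.
Strong-case type's separating payoff: 596 − 9 × p* = 596 − 9 × (596 − 438)/27 = 596 − 1422/27 ≈ 543.3333.
Pooling payoff: 0.52 × 596 + 0.48 × 438 = 520.16.
Difference: 543.3333 − 520.16 = 23.1733, i.e. 23.17 to two decimal places.
The strong-case type prefers to separate.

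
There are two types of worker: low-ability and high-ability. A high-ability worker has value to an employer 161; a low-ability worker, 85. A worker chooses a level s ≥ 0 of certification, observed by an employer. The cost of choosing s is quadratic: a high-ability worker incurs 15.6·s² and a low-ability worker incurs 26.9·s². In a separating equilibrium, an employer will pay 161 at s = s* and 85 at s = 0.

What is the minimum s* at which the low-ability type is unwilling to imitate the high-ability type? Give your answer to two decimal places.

1.68

The low-ability type at s = 0 receives 85; imitating at s* yields 161 − 26.9·s*².
Indifference: 85 = 161 − 26.9·s*², so s*² = (161 − 85) / 26.9 ≈ 2.8253.
s* = √2.8253 ≈ 1.68.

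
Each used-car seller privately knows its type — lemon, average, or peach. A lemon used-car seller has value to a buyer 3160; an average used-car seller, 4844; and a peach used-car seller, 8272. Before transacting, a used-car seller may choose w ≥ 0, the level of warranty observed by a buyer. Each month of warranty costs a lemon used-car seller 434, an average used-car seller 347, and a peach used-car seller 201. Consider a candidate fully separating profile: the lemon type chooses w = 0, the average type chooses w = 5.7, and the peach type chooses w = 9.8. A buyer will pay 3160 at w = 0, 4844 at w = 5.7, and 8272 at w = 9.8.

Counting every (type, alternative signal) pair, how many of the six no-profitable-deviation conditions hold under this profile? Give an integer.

3

Peach (own payoff 8272 − 201×9.8 = 6302.2): to w=0 gives 3160 → no gain ✓; to w=5.7 gives 4844 − 201×5.7 = 3698.3 → no gain ✓.
Lemon (own payoff 3160): to w=5.7 gives 4844 − 434×5.7 = 2370.2 → no gain ✓; to w=9.8 gives 8272 − 434×9.8 = 4018.8 → profitable ✗.
Average (own payoff 4844 − 347×5.7 = 2866.1): to w=0 gives 3160 → profitable ✗; to w=9.8 gives 8272 − 347×9.8 = 4871.4 → profitable ✗.
3 of the 6 constraints hold; not an equilibrium.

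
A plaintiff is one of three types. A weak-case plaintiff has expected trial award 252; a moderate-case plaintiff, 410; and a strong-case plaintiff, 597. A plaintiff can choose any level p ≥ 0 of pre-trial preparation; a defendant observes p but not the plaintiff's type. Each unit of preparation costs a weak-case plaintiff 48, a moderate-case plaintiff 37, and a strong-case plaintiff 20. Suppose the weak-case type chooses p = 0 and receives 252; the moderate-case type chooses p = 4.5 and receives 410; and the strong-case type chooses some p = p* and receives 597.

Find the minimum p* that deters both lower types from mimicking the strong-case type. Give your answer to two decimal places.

9.55

Weak-case type (on-path payoff 252) won't mimic when 252 ≥ 597 − 48·p*, i.e. p* ≥ 7.19.
Moderate-case type (on-path payoff 410 − 37×4.5 = 243.5) won't mimic when 243.5 ≥ 597 − 37·p*, i.e. p* ≥ 9.55.
Both must hold, so p* = max(7.19, 9.55) = 9.55. The moderate-case type's constraint binds.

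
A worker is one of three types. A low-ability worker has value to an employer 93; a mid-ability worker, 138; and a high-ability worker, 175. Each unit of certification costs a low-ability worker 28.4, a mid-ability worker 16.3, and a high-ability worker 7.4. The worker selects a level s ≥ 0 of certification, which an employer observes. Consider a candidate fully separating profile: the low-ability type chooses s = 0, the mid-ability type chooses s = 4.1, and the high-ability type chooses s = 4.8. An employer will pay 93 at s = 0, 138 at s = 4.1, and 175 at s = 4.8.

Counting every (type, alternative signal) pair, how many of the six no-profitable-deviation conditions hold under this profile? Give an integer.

High-ability (own payoff 175 − 7.4×4.8 = 139.48): to s=0 gives 93 → no gain ✓; to s=4.1 gives 138 − 7.4×4.1 = 107.66 → no gain ✓.
Low-ability (own payoff 93): to s=4.1 gives 138 − 28.4×4.1 = 21.56 → no gain ✓; to s=4.8 gives 175 − 28.4×4.8 = 38.68 → no gain ✓.
Mid-ability (own payoff 138 − 16.3×4.1 = 71.17): to s=0 gives 93 → profitable ✗; to s=4.8 gives 175 − 16.3×4.8 = 96.76 → profitable ✗.
4 of the 6 constraints hold; not an equilibrium.

4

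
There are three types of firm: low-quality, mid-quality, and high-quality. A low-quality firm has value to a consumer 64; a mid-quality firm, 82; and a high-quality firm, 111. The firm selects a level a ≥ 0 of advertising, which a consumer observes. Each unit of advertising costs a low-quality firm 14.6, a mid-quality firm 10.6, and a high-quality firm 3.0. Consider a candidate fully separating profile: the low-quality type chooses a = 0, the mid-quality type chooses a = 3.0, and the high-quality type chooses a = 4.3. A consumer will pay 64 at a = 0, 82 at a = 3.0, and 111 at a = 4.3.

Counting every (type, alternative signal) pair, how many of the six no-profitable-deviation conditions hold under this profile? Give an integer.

4

High-quality (own payoff 111 − 3.0×4.3 = 98.1): to a=0 gives 64 → no gain ✓; to a=3.0 gives 82 − 3.0×3.0 = 73 → no gain ✓.
Mid-quality (own payoff 82 − 10.6×3.0 = 50.2): to a=0 gives 64 → profitable ✗; to a=4.3 gives 111 − 10.6×4.3 = 65.42 → profitable ✗.
Low-quality (own payoff 64): to a=3.0 gives 82 − 14.6×3.0 = 38.2 → no gain ✓; to a=4.3 gives 111 − 14.6×4.3 = 48.22 → no gain ✓.
4 of the 6 constraints hold; not an equilibrium.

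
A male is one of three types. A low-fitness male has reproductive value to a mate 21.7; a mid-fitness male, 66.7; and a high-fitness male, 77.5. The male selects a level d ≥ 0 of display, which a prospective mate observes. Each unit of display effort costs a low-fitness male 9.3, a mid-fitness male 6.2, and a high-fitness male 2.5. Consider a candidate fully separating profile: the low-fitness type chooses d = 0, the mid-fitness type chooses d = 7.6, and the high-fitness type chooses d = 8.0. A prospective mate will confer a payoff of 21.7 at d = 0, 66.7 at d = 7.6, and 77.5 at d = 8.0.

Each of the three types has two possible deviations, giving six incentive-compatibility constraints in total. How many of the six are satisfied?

Low-fitness (own payoff 21.7): to d=7.6 gives 66.7 − 9.3×7.6 = -3.98 → no gain ✓; to d=8.0 gives 77.5 − 9.3×8.0 = 3.1 → no gain ✓.
Mid-fitness (own payoff 66.7 − 6.2×7.6 = 19.58): to d=0 gives 21.7 → profitable ✗; to d=8.0 gives 77.5 − 6.2×8.0 = 27.9 → profitable ✗.
High-fitness (own payoff 77.5 − 2.5×8.0 = 57.5): to d=0 gives 21.7 → no gain ✓; to d=7.6 gives 66.7 − 2.5×7.6 = 47.7 → no gain ✓.
4 of the 6 constraints hold; not an equilibrium.

4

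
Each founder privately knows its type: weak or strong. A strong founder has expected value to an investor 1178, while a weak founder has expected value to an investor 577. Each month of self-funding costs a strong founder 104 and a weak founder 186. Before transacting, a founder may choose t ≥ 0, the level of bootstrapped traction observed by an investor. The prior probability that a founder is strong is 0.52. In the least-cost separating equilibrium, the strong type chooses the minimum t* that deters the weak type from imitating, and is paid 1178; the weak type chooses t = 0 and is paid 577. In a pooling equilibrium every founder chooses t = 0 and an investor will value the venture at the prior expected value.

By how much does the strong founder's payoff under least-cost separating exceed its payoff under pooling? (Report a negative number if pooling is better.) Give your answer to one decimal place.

-47.6

Least-cost separating signal: t* solves 577 = 1178 − 186·t*, so t* = (1178 − 577)/186 ≈ 3.2312.
Strong type's separating payoff: 1178 − 104 × t* = 1178 − 104 × (1178 − 577)/186 = 1178 − 62504/186 ≈ 841.957.
Pooling payoff: 0.52 × 1178 + 0.48 × 577 = 889.52.
Difference: 841.957 − 889.52 = -47.563, i.e. -47.6 to one decimal place.
The strong type would prefer the pooling outcome.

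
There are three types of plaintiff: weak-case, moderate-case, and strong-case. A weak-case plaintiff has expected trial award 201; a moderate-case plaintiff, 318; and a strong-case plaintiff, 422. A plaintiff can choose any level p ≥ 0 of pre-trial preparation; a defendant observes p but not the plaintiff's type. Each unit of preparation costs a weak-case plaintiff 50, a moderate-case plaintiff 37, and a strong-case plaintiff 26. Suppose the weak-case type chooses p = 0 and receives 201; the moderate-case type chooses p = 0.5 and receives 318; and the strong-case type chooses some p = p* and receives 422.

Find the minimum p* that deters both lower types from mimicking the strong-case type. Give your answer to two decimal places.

4.42

Weak-case type (on-path payoff 201) won't mimic when 201 ≥ 422 − 50·p*, i.e. p* ≥ 4.42.
Moderate-case type (on-path payoff 318 − 37×0.5 = 299.5) won't mimic when 299.5 ≥ 422 − 37·p*, i.e. p* ≥ 3.31.
Both must hold, so p* = max(4.42, 3.31) = 4.42. The weak-case type's constraint binds.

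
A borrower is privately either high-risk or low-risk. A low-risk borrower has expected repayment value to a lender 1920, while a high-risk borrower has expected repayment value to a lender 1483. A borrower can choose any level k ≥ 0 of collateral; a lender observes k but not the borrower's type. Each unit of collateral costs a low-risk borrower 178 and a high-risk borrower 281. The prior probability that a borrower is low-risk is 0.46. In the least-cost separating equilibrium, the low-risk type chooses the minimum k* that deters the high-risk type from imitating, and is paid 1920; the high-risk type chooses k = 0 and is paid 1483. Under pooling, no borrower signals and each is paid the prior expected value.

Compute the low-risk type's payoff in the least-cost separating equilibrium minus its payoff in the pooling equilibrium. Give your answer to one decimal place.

Least-cost separating signal: k* solves 1483 = 1920 − 281·k*, so k* = (1920 − 1483)/281 ≈ 1.5552.
Low-risk type's separating payoff: 1920 − 178 × k* = 1920 − 178 × (1920 − 1483)/281 = 1920 − 77786/281 ≈ 1643.181.
Pooling payoff: 0.46 × 1920 + 0.54 × 1483 = 1684.02.
Difference: 1643.181 − 1684.02 = -40.839, i.e. -40.8 to one decimal place.
The low-risk type would prefer the pooling outcome.

-40.8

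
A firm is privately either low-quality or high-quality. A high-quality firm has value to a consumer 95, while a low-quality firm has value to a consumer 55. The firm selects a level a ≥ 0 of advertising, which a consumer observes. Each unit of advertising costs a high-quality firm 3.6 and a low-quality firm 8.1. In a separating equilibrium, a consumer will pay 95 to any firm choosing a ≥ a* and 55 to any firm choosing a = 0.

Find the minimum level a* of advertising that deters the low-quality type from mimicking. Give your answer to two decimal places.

4.94

A low-quality firm choosing a = 0 receives 55.
Imitating at a* instead would pay 95 at cost 8.1·a*, netting 95 − 8.1·a*.
Indifference: 55 = 95 − 8.1·a*, so a* = (95 − 55) / 8.1 ≈ 4.94.
This is the low-quality type's binding incentive-compatibility constraint; any a ≥ 4.94 sustains separation on that side.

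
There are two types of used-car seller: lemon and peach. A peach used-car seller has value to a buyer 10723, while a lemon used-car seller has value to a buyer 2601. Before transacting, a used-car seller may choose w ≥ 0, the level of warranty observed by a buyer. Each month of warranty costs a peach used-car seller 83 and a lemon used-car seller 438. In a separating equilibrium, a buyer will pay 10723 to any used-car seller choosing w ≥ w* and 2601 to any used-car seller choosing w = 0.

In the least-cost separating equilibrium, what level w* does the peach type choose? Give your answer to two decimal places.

18.54

A lemon used-car seller choosing w = 0 receives 2601.
Imitating at w* instead would pay 10723 at cost 438·w*, netting 10723 − 438·w*.
Indifference: 2601 = 10723 − 438·w*, so w* = (10723 − 2601) / 438 ≈ 18.54.
At w* the lemon type's incentive constraint just binds; the peach type strictly prefers w* since its per-unit cost is lower.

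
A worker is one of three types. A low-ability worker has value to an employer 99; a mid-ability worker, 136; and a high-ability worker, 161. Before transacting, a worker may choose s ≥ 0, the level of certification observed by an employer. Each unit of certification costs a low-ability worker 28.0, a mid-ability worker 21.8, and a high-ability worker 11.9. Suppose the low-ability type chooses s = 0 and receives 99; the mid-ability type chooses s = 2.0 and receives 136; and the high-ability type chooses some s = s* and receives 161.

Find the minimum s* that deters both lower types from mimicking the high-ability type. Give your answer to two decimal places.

Mid-ability type (on-path payoff 136 − 21.8×2.0 = 92.4) won't mimic when 92.4 ≥ 161 − 21.8·s*, i.e. s* ≥ 3.15.
Low-ability type (on-path payoff 99) won't mimic when 99 ≥ 161 − 28.0·s*, i.e. s* ≥ 2.21.
Both must hold, so s* = max(2.21, 3.15) = 3.15. The mid-ability type's constraint binds.

3.15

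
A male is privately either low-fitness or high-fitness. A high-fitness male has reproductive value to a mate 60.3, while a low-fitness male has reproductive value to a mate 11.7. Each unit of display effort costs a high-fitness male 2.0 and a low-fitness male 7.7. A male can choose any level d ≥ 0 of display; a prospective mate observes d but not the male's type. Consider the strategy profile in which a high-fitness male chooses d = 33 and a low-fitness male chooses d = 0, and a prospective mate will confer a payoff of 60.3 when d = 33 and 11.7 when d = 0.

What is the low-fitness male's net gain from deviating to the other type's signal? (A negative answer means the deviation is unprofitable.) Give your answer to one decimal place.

Playing d = 0 the low-fitness male receives 11.7.
Deviating to d = 33 brings payment 60.3 at cost 7.7 × 33 = 254.1, netting -193.8.
Gain from deviating: -193.8 − 11.7 = -205.5.
The gain is negative, so the low-fitness type's incentive-compatibility constraint is satisfied.

-205.5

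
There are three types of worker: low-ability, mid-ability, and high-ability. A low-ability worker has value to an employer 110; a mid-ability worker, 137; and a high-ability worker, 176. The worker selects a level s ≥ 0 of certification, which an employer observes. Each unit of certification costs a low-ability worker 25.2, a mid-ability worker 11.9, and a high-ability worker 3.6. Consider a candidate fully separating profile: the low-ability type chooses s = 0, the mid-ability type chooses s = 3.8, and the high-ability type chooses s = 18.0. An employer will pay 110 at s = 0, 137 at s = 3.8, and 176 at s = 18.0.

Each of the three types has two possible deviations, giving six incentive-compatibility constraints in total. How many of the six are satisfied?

High-ability (own payoff 176 − 3.6×18.0 = 111.2): to s=0 gives 110 → no gain ✓; to s=3.8 gives 137 − 3.6×3.8 = 123.32 → profitable ✗.
Low-ability (own payoff 110): to s=3.8 gives 137 − 25.2×3.8 = 41.24 → no gain ✓; to s=18.0 gives 176 − 25.2×18.0 = -277.6 → no gain ✓.
Mid-ability (own payoff 137 − 11.9×3.8 = 91.78): to s=0 gives 110 → profitable ✗; to s=18.0 gives 176 − 11.9×18.0 = -38.2 → no gain ✓.
4 of the 6 constraints hold; not an equilibrium.

4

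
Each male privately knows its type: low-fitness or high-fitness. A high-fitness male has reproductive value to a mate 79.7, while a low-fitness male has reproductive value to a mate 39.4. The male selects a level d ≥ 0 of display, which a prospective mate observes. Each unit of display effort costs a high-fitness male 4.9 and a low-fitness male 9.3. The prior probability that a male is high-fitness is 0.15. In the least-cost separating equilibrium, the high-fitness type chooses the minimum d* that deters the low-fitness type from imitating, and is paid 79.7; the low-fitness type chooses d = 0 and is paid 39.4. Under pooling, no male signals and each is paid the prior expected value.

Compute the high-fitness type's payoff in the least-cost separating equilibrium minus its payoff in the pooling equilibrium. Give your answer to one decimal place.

Least-cost separating signal: d* solves 39.4 = 79.7 − 9.3·d*, so d* = (79.7 − 39.4)/9.3 ≈ 4.3333.
High-fitness type's separating payoff: 79.7 − 4.9 × d* = 79.7 − 4.9 × (79.7 − 39.4)/9.3 = 79.7 − 197.47/9.3 ≈ 58.467.
Pooling payoff: 0.15 × 79.7 + 0.85 × 39.4 = 45.445.
Difference: 58.467 − 45.445 = 13.022, i.e. 13.0 to one decimal place.
The high-fitness type prefers to separate.

13.0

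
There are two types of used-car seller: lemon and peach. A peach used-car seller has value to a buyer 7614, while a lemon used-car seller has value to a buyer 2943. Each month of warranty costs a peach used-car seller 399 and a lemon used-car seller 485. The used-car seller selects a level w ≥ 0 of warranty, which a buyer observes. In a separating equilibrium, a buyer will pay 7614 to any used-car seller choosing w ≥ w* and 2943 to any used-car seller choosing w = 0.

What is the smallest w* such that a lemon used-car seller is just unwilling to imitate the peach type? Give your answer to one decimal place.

A lemon used-car seller choosing w = 0 receives 2943.
Imitating at w* instead would pay 7614 at cost 485·w*, netting 7614 − 485·w*.
Indifference: 2943 = 7614 − 485·w*, so w* = (7614 − 2943) / 485 ≈ 9.6.
This is the lemon type's binding incentive-compatibility constraint; any w ≥ 9.6 sustains separation on that side.

9.6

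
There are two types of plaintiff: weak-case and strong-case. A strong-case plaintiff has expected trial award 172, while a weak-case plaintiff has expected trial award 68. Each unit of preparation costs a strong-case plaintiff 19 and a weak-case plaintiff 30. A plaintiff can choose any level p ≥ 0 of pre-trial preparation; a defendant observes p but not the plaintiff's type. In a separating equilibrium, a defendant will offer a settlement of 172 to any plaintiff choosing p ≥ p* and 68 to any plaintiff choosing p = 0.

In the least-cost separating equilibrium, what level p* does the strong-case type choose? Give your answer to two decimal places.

A weak-case plaintiff choosing p = 0 receives 68.
Imitating at p* instead would pay 172 at cost 30·p*, netting 172 − 30·p*.
Indifference: 68 = 172 − 30·p*, so p* = (172 − 68) / 30 ≈ 3.47.
At p* the weak-case type's incentive constraint just binds; the strong-case type strictly prefers p* since its per-unit cost is lower.

3.47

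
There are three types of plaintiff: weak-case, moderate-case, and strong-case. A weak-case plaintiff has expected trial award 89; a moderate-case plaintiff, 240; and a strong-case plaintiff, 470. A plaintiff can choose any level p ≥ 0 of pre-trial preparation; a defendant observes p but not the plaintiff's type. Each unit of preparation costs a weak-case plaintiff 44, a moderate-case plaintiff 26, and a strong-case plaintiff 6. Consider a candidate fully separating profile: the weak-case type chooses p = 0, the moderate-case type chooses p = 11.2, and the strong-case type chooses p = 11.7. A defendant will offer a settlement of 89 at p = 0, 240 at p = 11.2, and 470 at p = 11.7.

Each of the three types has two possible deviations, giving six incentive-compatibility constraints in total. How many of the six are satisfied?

Strong-case (own payoff 470 − 6×11.7 = 399.8): to p=0 gives 89 → no gain ✓; to p=11.2 gives 240 − 6×11.2 = 172.8 → no gain ✓.
Moderate-case (own payoff 240 − 26×11.2 = -51.2): to p=0 gives 89 → profitable ✗; to p=11.7 gives 470 − 26×11.7 = 165.8 → profitable ✗.
Weak-case (own payoff 89): to p=11.2 gives 240 − 44×11.2 = -252.8 → no gain ✓; to p=11.7 gives 470 − 44×11.7 = -44.8 → no gain ✓.
4 of the 6 constraints hold; not an equilibrium.

4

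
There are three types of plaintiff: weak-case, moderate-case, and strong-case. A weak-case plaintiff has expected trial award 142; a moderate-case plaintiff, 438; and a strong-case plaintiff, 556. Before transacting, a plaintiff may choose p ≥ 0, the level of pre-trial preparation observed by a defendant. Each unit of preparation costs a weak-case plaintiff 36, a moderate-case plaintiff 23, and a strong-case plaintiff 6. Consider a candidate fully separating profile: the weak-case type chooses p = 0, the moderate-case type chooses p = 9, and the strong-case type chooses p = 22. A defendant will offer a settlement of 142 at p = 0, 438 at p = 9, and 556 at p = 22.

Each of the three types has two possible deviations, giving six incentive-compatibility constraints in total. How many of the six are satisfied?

Weak-case (own payoff 142): to p=9 gives 438 − 36×9 = 114 → no gain ✓; to p=22 gives 556 − 36×22 = -236 → no gain ✓.
Strong-case (own payoff 556 − 6×22 = 424): to p=0 gives 142 → no gain ✓; to p=9 gives 438 − 6×9 = 384 → no gain ✓.
Moderate-case (own payoff 438 − 23×9 = 231): to p=0 gives 142 → no gain ✓; to p=22 gives 556 − 23×22 = 50 → no gain ✓.
6 of the 6 constraints hold; this profile is a separating equilibrium.

6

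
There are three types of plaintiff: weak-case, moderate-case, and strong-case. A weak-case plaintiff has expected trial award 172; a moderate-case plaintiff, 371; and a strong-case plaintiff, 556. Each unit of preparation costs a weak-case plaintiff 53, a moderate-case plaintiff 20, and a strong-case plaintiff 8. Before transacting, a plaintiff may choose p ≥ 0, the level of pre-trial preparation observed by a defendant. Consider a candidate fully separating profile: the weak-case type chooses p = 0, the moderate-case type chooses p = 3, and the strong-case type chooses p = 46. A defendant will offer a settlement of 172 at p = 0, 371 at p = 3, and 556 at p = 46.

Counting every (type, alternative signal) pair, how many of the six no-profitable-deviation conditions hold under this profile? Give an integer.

4

Moderate-case (own payoff 371 − 20×3 = 311): to p=0 gives 172 → no gain ✓; to p=46 gives 556 − 20×46 = -364 → no gain ✓.
Strong-case (own payoff 556 − 8×46 = 188): to p=0 gives 172 → no gain ✓; to p=3 gives 371 − 8×3 = 347 → profitable ✗.
Weak-case (own payoff 172): to p=3 gives 371 − 53×3 = 212 → profitable ✗; to p=46 gives 556 − 53×46 = -1882 → no gain ✓.
4 of the 6 constraints hold; not an equilibrium.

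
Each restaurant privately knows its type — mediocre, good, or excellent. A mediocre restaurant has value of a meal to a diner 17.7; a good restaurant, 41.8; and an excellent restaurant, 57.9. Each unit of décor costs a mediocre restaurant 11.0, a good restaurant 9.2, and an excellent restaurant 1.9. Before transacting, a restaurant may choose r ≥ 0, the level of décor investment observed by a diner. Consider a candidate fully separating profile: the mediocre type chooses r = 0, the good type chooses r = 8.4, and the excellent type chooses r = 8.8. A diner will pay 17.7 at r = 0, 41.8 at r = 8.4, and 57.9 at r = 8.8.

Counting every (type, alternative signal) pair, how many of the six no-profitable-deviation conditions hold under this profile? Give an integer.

Good (own payoff 41.8 − 9.2×8.4 = -35.48): to r=0 gives 17.7 → profitable ✗; to r=8.8 gives 57.9 − 9.2×8.8 = -23.06 → profitable ✗.
Excellent (own payoff 57.9 − 1.9×8.8 = 41.18): to r=0 gives 17.7 → no gain ✓; to r=8.4 gives 41.8 − 1.9×8.4 = 25.84 → no gain ✓.
Mediocre (own payoff 17.7): to r=8.4 gives 41.8 − 11.0×8.4 = -50.6 → no gain ✓; to r=8.8 gives 57.9 − 11.0×8.8 = -38.9 → no gain ✓.
4 of the 6 constraints hold; not an equilibrium.

4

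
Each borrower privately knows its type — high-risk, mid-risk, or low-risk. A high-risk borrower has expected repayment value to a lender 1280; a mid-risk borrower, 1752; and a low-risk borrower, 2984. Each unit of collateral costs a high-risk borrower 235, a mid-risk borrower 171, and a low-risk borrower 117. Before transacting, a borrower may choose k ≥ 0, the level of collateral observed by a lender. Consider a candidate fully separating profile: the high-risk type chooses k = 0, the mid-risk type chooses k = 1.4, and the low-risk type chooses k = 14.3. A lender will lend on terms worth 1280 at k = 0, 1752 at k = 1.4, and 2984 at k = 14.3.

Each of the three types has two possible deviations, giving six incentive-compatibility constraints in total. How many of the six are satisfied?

Low-risk (own payoff 2984 − 117×14.3 = 1310.9): to k=0 gives 1280 → no gain ✓; to k=1.4 gives 1752 − 117×1.4 = 1588.2 → profitable ✗.
High-risk (own payoff 1280): to k=1.4 gives 1752 − 235×1.4 = 1423 → profitable ✗; to k=14.3 gives 2984 − 235×14.3 = -376.5 → no gain ✓.
Mid-risk (own payoff 1752 − 171×1.4 = 1512.6): to k=0 gives 1280 → no gain ✓; to k=14.3 gives 2984 − 171×14.3 = 538.7 → no gain ✓.
4 of the 6 constraints hold; not an equilibrium.

4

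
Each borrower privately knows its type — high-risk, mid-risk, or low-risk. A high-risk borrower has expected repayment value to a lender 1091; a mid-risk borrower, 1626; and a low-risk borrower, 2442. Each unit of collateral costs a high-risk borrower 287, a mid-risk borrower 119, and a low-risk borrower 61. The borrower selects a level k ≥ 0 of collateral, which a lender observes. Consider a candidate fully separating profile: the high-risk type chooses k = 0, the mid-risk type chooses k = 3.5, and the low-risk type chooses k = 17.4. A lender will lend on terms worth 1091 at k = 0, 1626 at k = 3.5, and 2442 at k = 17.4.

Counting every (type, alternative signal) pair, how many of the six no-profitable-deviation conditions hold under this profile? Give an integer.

5

Mid-risk (own payoff 1626 − 119×3.5 = 1209.5): to k=0 gives 1091 → no gain ✓; to k=17.4 gives 2442 − 119×17.4 = 371.4 → no gain ✓.
Low-risk (own payoff 2442 − 61×17.4 = 1380.6): to k=0 gives 1091 → no gain ✓; to k=3.5 gives 1626 − 61×3.5 = 1412.5 → profitable ✗.
High-risk (own payoff 1091): to k=3.5 gives 1626 − 287×3.5 = 621.5 → no gain ✓; to k=17.4 gives 2442 − 287×17.4 = -2551.8 → no gain ✓.
5 of the 6 constraints hold; not an equilibrium.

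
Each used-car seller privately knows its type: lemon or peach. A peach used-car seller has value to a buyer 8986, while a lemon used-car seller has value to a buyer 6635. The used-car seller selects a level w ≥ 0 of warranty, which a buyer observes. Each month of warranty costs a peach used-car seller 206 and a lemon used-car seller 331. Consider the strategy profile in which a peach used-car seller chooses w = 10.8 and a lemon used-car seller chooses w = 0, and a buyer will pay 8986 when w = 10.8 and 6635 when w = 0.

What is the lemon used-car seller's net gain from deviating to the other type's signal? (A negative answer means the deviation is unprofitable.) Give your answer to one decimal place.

-1223.8

Playing w = 0 the lemon used-car seller receives 6635.
Deviating to w = 10.8 brings payment 8986 at cost 331 × 10.8 = 3574.8, netting 5411.2.
Gain from deviating: 5411.2 − 6635 = -1223.8.
The gain is negative, so the lemon type's incentive-compatibility constraint is satisfied.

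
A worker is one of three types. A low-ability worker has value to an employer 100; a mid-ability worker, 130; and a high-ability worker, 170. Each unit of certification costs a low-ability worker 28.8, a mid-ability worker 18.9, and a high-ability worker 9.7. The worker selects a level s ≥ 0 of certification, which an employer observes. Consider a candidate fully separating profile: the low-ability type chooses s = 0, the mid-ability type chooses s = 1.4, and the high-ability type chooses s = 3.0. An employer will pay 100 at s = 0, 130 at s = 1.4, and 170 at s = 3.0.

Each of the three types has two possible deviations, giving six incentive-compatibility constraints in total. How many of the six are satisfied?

5

Mid-ability (own payoff 130 − 18.9×1.4 = 103.54): to s=0 gives 100 → no gain ✓; to s=3.0 gives 170 − 18.9×3.0 = 113.3 → profitable ✗.
High-ability (own payoff 170 − 9.7×3.0 = 140.9): to s=0 gives 100 → no gain ✓; to s=1.4 gives 130 − 9.7×1.4 = 116.42 → no gain ✓.
Low-ability (own payoff 100): to s=1.4 gives 130 − 28.8×1.4 = 89.68 → no gain ✓; to s=3.0 gives 170 − 28.8×3.0 = 83.6 → no gain ✓.
5 of the 6 constraints hold; not an equilibrium.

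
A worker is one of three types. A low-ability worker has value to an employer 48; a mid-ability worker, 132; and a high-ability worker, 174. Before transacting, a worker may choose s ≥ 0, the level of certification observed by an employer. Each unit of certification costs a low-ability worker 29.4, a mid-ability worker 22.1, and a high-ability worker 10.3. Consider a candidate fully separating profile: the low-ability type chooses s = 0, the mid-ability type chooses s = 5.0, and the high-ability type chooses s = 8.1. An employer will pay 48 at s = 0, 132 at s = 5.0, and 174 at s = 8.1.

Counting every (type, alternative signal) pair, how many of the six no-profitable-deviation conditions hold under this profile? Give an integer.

High-ability (own payoff 174 − 10.3×8.1 = 90.57): to s=0 gives 48 → no gain ✓; to s=5.0 gives 132 − 10.3×5.0 = 80.5 → no gain ✓.
Low-ability (own payoff 48): to s=5.0 gives 132 − 29.4×5.0 = -15 → no gain ✓; to s=8.1 gives 174 − 29.4×8.1 = -64.14 → no gain ✓.
Mid-ability (own payoff 132 − 22.1×5.0 = 21.5): to s=0 gives 48 → profitable ✗; to s=8.1 gives 174 − 22.1×8.1 = -5.01 → no gain ✓.
5 of the 6 constraints hold; not an equilibrium.

5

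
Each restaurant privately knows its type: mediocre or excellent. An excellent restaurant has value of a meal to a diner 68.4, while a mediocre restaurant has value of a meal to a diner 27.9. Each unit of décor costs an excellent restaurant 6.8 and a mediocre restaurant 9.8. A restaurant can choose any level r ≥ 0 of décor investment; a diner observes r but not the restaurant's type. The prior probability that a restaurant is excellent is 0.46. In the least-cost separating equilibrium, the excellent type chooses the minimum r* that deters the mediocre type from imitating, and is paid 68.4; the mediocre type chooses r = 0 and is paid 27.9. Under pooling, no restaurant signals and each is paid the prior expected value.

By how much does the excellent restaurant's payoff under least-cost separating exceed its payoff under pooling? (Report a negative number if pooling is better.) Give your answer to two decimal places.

-6.23

Least-cost separating signal: r* solves 27.9 = 68.4 − 9.8·r*, so r* = (68.4 − 27.9)/9.8 ≈ 4.1327.
Excellent type's separating payoff: 68.4 − 6.8 × r* = 68.4 − 6.8 × (68.4 − 27.9)/9.8 = 68.4 − 275.4/9.8 ≈ 40.2980.
Pooling payoff: 0.46 × 68.4 + 0.54 × 27.9 = 46.53.
Difference: 40.2980 − 46.53 = -6.232, i.e. -6.23 to two decimal places.
The excellent type would prefer the pooling outcome.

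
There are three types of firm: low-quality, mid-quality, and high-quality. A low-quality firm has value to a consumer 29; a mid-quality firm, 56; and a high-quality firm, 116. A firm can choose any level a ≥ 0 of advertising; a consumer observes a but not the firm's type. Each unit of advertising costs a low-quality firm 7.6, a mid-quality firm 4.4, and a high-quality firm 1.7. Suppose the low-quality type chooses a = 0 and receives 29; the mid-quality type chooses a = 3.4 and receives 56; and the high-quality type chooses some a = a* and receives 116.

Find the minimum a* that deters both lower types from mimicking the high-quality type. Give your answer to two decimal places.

Mid-quality type (on-path payoff 56 − 4.4×3.4 = 41.04) won't mimic when 41.04 ≥ 116 − 4.4·a*, i.e. a* ≥ 17.04.
Low-quality type (on-path payoff 29) won't mimic when 29 ≥ 116 − 7.6·a*, i.e. a* ≥ 11.45.
Both must hold, so a* = max(11.45, 17.04) = 17.04. The mid-quality type's constraint binds.

17.04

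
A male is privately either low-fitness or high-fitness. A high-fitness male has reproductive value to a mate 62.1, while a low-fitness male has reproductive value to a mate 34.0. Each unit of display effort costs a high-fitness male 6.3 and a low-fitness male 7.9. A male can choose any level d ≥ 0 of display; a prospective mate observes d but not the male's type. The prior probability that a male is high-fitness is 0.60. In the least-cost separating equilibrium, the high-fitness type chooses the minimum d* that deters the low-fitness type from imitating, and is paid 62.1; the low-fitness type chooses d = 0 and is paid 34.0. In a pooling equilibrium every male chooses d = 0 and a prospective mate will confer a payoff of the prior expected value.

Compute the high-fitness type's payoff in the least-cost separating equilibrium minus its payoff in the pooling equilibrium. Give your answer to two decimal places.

-11.17

Least-cost separating signal: d* solves 34.0 = 62.1 − 7.9·d*, so d* = (62.1 − 34.0)/7.9 ≈ 3.5570.
High-fitness type's separating payoff: 62.1 − 6.3 × d* = 62.1 − 6.3 × (62.1 − 34.0)/7.9 = 62.1 − 177.03/7.9 ≈ 39.6911.
Pooling payoff: 0.60 × 62.1 + 0.40 × 34.0 = 50.86.
Difference: 39.6911 − 50.86 = -11.1689, i.e. -11.17 to two decimal places.
The high-fitness type would prefer the pooling outcome.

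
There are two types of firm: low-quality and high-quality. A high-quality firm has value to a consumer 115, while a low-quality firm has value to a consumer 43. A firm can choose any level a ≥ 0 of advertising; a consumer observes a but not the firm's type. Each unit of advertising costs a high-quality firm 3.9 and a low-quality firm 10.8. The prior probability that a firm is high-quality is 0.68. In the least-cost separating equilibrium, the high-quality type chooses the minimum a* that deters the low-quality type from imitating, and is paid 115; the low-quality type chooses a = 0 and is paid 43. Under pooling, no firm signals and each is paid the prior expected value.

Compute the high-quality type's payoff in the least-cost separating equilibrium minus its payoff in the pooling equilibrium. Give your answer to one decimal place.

-3.0

Least-cost separating signal: a* solves 43 = 115 − 10.8·a*, so a* = (115 − 43)/10.8 ≈ 6.6667.
High-quality type's separating payoff: 115 − 3.9 × a* = 115 − 3.9 × (115 − 43)/10.8 = 115 − 280.8/10.8 = 89.
Pooling payoff: 0.68 × 115 + 0.32 × 43 = 91.96.
Difference: 89 − 91.96 = -2.96, i.e. -3.0 to one decimal place.
The high-quality type would prefer the pooling outcome.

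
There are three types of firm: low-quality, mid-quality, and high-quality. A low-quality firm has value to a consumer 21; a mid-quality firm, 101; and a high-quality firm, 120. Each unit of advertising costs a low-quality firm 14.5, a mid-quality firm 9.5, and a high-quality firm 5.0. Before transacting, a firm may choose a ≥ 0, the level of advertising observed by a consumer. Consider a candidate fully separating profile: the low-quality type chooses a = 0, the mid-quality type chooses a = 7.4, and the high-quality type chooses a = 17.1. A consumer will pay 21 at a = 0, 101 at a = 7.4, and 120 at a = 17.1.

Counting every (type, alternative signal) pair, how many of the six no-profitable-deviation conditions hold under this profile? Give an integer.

5

Mid-quality (own payoff 101 − 9.5×7.4 = 30.7): to a=0 gives 21 → no gain ✓; to a=17.1 gives 120 − 9.5×17.1 = -42.45 → no gain ✓.
High-quality (own payoff 120 − 5.0×17.1 = 34.5): to a=0 gives 21 → no gain ✓; to a=7.4 gives 101 − 5.0×7.4 = 64 → profitable ✗.
Low-quality (own payoff 21): to a=7.4 gives 101 − 14.5×7.4 = -6.3 → no gain ✓; to a=17.1 gives 120 − 14.5×17.1 = -127.95 → no gain ✓.
5 of the 6 constraints hold; not an equilibrium.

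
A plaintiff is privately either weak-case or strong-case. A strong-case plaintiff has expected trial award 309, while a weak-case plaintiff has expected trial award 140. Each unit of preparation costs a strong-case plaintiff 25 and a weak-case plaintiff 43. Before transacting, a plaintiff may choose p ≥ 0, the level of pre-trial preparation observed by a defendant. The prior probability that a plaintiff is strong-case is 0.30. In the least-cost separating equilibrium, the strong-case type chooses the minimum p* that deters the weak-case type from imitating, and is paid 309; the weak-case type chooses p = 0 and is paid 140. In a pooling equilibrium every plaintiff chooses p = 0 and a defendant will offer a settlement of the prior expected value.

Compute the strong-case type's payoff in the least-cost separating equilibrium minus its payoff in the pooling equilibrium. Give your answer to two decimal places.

20.04

Least-cost separating signal: p* solves 140 = 309 − 43·p*, so p* = (309 − 140)/43 ≈ 3.9302.
Strong-case type's separating payoff: 309 − 25 × p* = 309 − 25 × (309 − 140)/43 = 309 − 4225/43 ≈ 210.7442.
Pooling payoff: 0.30 × 309 + 0.70 × 140 = 190.7.
Difference: 210.7442 − 190.7 = 20.0442, i.e. 20.04 to two decimal places.
The strong-case type prefers to separate.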